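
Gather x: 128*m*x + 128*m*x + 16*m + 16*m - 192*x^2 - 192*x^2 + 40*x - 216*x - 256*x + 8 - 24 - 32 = 32*m - 384*x^2 + x*(256*m - 432) - 48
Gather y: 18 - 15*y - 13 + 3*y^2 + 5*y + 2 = 3*y^2 - 10*y + 7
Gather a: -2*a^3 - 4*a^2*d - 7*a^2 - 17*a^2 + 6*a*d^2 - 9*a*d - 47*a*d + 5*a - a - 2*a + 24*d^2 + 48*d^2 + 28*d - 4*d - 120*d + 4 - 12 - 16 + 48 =-2*a^3 + a^2*(-4*d - 24) + a*(6*d^2 - 56*d + 2) + 72*d^2 - 96*d + 24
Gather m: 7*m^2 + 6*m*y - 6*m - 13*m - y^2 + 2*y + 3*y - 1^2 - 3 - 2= 7*m^2 + m*(6*y - 19) - y^2 + 5*y - 6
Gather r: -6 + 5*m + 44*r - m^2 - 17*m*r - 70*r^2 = -m^2 + 5*m - 70*r^2 + r*(44 - 17*m) - 6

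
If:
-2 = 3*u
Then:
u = -2/3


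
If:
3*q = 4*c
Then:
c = 3*q/4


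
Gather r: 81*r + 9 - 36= 81*r - 27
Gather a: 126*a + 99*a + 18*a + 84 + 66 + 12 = 243*a + 162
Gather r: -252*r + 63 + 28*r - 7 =56 - 224*r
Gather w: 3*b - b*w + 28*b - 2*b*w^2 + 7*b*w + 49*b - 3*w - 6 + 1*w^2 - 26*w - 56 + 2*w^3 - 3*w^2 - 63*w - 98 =80*b + 2*w^3 + w^2*(-2*b - 2) + w*(6*b - 92) - 160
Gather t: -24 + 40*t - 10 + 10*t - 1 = 50*t - 35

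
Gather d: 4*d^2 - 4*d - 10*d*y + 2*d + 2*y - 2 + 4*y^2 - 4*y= 4*d^2 + d*(-10*y - 2) + 4*y^2 - 2*y - 2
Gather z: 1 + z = z + 1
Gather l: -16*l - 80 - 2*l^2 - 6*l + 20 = -2*l^2 - 22*l - 60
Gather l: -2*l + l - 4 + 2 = -l - 2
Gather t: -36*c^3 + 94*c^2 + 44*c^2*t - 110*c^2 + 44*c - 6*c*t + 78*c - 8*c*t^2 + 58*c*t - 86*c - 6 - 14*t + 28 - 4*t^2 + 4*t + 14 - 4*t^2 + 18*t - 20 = -36*c^3 - 16*c^2 + 36*c + t^2*(-8*c - 8) + t*(44*c^2 + 52*c + 8) + 16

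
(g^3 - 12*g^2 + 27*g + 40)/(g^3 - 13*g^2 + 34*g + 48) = (g - 5)/(g - 6)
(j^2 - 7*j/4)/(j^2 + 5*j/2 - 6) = j*(4*j - 7)/(2*(2*j^2 + 5*j - 12))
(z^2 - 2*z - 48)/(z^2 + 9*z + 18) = (z - 8)/(z + 3)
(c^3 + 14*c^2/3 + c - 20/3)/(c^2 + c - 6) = (c^3 + 14*c^2/3 + c - 20/3)/(c^2 + c - 6)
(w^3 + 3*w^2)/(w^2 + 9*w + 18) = w^2/(w + 6)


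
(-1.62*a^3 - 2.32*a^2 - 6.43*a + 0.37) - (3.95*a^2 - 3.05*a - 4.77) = -1.62*a^3 - 6.27*a^2 - 3.38*a + 5.14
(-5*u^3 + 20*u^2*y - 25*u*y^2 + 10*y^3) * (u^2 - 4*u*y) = -5*u^5 + 40*u^4*y - 105*u^3*y^2 + 110*u^2*y^3 - 40*u*y^4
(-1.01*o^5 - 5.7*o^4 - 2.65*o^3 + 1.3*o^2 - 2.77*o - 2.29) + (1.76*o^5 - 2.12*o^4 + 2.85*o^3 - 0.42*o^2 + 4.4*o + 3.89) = 0.75*o^5 - 7.82*o^4 + 0.2*o^3 + 0.88*o^2 + 1.63*o + 1.6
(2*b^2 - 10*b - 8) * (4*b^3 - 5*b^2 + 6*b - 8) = 8*b^5 - 50*b^4 + 30*b^3 - 36*b^2 + 32*b + 64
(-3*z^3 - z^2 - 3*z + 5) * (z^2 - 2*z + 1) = -3*z^5 + 5*z^4 - 4*z^3 + 10*z^2 - 13*z + 5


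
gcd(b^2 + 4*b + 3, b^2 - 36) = 1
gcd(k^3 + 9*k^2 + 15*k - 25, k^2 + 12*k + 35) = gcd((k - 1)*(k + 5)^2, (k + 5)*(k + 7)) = k + 5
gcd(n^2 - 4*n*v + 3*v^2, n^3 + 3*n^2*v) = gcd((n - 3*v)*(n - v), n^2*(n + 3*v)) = 1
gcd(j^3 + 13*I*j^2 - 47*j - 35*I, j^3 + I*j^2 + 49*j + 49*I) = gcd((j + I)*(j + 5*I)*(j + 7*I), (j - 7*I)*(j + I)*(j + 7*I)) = j^2 + 8*I*j - 7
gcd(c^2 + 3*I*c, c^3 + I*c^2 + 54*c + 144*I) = c + 3*I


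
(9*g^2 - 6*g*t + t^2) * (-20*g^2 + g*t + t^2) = -180*g^4 + 129*g^3*t - 17*g^2*t^2 - 5*g*t^3 + t^4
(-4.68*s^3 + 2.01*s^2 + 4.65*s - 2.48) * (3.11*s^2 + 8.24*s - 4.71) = -14.5548*s^5 - 32.3121*s^4 + 53.0667*s^3 + 21.1361*s^2 - 42.3367*s + 11.6808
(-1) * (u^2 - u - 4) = -u^2 + u + 4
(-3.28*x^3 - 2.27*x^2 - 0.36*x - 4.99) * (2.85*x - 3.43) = -9.348*x^4 + 4.7809*x^3 + 6.7601*x^2 - 12.9867*x + 17.1157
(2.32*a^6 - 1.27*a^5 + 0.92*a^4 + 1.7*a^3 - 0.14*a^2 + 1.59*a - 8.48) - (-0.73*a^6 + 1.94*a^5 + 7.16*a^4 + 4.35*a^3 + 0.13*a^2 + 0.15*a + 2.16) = 3.05*a^6 - 3.21*a^5 - 6.24*a^4 - 2.65*a^3 - 0.27*a^2 + 1.44*a - 10.64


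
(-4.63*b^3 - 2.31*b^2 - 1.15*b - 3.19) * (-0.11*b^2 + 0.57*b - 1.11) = 0.5093*b^5 - 2.385*b^4 + 3.9491*b^3 + 2.2595*b^2 - 0.5418*b + 3.5409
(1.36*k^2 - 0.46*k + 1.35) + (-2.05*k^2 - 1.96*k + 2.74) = -0.69*k^2 - 2.42*k + 4.09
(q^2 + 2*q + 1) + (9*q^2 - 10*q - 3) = 10*q^2 - 8*q - 2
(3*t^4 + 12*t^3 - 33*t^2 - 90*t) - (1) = 3*t^4 + 12*t^3 - 33*t^2 - 90*t - 1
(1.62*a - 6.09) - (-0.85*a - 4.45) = 2.47*a - 1.64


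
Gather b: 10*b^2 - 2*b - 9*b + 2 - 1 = 10*b^2 - 11*b + 1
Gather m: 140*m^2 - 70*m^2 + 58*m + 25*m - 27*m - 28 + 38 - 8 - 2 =70*m^2 + 56*m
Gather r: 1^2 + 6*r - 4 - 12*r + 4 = 1 - 6*r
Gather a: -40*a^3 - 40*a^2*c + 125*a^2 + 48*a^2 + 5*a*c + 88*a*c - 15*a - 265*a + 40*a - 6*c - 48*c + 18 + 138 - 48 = -40*a^3 + a^2*(173 - 40*c) + a*(93*c - 240) - 54*c + 108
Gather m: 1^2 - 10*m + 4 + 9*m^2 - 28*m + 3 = 9*m^2 - 38*m + 8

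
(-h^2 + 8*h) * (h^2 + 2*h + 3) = -h^4 + 6*h^3 + 13*h^2 + 24*h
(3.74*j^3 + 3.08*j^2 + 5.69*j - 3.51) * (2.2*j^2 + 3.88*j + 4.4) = 8.228*j^5 + 21.2872*j^4 + 40.9244*j^3 + 27.9072*j^2 + 11.4172*j - 15.444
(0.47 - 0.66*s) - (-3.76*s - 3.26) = 3.1*s + 3.73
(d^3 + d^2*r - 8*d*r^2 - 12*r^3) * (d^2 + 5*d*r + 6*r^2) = d^5 + 6*d^4*r + 3*d^3*r^2 - 46*d^2*r^3 - 108*d*r^4 - 72*r^5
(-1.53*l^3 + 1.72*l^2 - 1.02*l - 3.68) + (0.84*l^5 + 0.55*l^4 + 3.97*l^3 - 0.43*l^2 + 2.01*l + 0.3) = 0.84*l^5 + 0.55*l^4 + 2.44*l^3 + 1.29*l^2 + 0.99*l - 3.38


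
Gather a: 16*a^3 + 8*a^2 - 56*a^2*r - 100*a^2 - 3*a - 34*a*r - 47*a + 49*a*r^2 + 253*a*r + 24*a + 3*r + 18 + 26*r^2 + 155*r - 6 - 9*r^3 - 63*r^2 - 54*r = 16*a^3 + a^2*(-56*r - 92) + a*(49*r^2 + 219*r - 26) - 9*r^3 - 37*r^2 + 104*r + 12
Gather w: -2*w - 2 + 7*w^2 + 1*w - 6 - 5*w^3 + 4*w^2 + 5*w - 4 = -5*w^3 + 11*w^2 + 4*w - 12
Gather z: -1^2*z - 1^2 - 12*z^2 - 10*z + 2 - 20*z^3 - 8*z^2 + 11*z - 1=-20*z^3 - 20*z^2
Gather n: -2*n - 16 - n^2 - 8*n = -n^2 - 10*n - 16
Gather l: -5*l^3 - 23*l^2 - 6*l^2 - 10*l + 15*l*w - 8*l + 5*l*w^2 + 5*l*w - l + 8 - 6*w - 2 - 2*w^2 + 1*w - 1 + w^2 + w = -5*l^3 - 29*l^2 + l*(5*w^2 + 20*w - 19) - w^2 - 4*w + 5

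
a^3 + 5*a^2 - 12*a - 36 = (a - 3)*(a + 2)*(a + 6)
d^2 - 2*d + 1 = (d - 1)^2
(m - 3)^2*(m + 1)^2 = m^4 - 4*m^3 - 2*m^2 + 12*m + 9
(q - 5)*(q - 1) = q^2 - 6*q + 5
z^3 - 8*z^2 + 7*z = z*(z - 7)*(z - 1)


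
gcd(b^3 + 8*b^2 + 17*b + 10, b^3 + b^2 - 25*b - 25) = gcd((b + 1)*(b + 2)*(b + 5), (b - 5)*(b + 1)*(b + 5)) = b^2 + 6*b + 5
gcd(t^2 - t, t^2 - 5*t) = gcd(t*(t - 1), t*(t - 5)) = t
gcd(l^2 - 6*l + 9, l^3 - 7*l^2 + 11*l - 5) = 1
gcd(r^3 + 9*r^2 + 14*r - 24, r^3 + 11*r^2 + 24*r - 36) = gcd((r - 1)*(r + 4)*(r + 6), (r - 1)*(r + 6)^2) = r^2 + 5*r - 6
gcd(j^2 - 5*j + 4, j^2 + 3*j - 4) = j - 1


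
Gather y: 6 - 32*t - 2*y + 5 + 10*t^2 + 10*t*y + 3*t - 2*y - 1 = 10*t^2 - 29*t + y*(10*t - 4) + 10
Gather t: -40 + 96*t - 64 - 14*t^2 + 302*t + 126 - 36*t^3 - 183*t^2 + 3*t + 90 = -36*t^3 - 197*t^2 + 401*t + 112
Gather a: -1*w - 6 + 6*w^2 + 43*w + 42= 6*w^2 + 42*w + 36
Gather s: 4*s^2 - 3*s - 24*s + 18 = 4*s^2 - 27*s + 18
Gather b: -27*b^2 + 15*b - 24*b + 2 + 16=-27*b^2 - 9*b + 18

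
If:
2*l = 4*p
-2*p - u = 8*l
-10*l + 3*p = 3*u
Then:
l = 0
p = 0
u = 0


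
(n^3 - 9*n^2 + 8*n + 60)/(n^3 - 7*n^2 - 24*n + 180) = (n^2 - 3*n - 10)/(n^2 - n - 30)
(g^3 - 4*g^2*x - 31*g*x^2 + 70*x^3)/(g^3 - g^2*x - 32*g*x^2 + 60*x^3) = (-g^2 + 2*g*x + 35*x^2)/(-g^2 - g*x + 30*x^2)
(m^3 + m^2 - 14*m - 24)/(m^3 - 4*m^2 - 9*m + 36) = (m + 2)/(m - 3)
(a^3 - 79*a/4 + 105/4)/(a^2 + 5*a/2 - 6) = (2*a^2 + 3*a - 35)/(2*(a + 4))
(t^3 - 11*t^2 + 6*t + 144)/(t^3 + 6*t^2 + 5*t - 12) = (t^2 - 14*t + 48)/(t^2 + 3*t - 4)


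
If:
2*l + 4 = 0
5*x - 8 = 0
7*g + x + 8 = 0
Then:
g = -48/35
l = -2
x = 8/5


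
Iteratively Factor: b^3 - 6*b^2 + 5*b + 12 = (b - 3)*(b^2 - 3*b - 4) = (b - 3)*(b + 1)*(b - 4)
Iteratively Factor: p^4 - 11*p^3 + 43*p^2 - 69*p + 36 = (p - 3)*(p^3 - 8*p^2 + 19*p - 12) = (p - 3)^2*(p^2 - 5*p + 4) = (p - 4)*(p - 3)^2*(p - 1)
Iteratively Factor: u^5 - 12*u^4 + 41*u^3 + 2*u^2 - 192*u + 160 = (u + 2)*(u^4 - 14*u^3 + 69*u^2 - 136*u + 80) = (u - 1)*(u + 2)*(u^3 - 13*u^2 + 56*u - 80) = (u - 4)*(u - 1)*(u + 2)*(u^2 - 9*u + 20) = (u - 4)^2*(u - 1)*(u + 2)*(u - 5)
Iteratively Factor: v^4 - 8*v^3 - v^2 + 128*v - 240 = (v - 5)*(v^3 - 3*v^2 - 16*v + 48) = (v - 5)*(v + 4)*(v^2 - 7*v + 12) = (v - 5)*(v - 3)*(v + 4)*(v - 4)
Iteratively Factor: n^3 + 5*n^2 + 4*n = (n)*(n^2 + 5*n + 4) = n*(n + 1)*(n + 4)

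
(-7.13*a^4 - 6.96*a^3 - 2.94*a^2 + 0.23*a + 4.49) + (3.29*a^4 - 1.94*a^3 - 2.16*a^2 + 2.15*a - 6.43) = -3.84*a^4 - 8.9*a^3 - 5.1*a^2 + 2.38*a - 1.94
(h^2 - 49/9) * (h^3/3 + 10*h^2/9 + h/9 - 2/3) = h^5/3 + 10*h^4/9 - 46*h^3/27 - 544*h^2/81 - 49*h/81 + 98/27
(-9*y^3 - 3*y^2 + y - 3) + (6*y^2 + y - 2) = -9*y^3 + 3*y^2 + 2*y - 5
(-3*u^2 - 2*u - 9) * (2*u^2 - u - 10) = -6*u^4 - u^3 + 14*u^2 + 29*u + 90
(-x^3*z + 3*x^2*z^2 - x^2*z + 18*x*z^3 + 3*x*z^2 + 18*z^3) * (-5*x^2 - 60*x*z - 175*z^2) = 5*x^5*z + 45*x^4*z^2 + 5*x^4*z - 95*x^3*z^3 + 45*x^3*z^2 - 1605*x^2*z^4 - 95*x^2*z^3 - 3150*x*z^5 - 1605*x*z^4 - 3150*z^5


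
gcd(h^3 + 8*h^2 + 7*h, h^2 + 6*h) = h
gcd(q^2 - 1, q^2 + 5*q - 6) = q - 1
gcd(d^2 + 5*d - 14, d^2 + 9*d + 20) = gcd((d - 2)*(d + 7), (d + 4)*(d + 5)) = 1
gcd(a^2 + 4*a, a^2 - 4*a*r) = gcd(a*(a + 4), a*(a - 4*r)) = a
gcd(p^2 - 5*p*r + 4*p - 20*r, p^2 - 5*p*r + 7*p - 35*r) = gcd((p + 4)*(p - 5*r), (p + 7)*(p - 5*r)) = p - 5*r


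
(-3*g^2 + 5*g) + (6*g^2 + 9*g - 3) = 3*g^2 + 14*g - 3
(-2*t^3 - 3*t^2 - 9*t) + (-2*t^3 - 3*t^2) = -4*t^3 - 6*t^2 - 9*t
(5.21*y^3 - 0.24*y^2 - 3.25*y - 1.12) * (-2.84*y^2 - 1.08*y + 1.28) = -14.7964*y^5 - 4.9452*y^4 + 16.158*y^3 + 6.3836*y^2 - 2.9504*y - 1.4336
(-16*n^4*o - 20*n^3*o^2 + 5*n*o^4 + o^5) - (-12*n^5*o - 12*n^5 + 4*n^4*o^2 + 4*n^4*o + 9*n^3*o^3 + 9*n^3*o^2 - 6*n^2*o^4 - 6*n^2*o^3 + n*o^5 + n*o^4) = 12*n^5*o + 12*n^5 - 4*n^4*o^2 - 20*n^4*o - 9*n^3*o^3 - 29*n^3*o^2 + 6*n^2*o^4 + 6*n^2*o^3 - n*o^5 + 4*n*o^4 + o^5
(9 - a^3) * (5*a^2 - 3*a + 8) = -5*a^5 + 3*a^4 - 8*a^3 + 45*a^2 - 27*a + 72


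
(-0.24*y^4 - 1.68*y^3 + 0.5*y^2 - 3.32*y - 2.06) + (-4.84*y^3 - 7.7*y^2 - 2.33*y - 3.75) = -0.24*y^4 - 6.52*y^3 - 7.2*y^2 - 5.65*y - 5.81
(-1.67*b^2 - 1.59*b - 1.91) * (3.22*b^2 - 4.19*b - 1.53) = -5.3774*b^4 + 1.8775*b^3 + 3.067*b^2 + 10.4356*b + 2.9223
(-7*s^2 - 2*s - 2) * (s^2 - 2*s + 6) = -7*s^4 + 12*s^3 - 40*s^2 - 8*s - 12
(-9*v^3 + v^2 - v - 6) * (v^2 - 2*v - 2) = -9*v^5 + 19*v^4 + 15*v^3 - 6*v^2 + 14*v + 12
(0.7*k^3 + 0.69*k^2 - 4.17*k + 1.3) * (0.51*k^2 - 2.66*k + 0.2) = 0.357*k^5 - 1.5101*k^4 - 3.8221*k^3 + 11.8932*k^2 - 4.292*k + 0.26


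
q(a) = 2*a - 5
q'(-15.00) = 2.00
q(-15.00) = -35.00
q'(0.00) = 2.00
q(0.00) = -5.00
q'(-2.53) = 2.00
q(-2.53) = -10.06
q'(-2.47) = 2.00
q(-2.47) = -9.94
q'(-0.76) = 2.00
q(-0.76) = -6.52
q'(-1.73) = 2.00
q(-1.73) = -8.46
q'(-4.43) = 2.00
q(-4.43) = -13.86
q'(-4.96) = 2.00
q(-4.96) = -14.92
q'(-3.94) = 2.00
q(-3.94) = -12.88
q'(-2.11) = 2.00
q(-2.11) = -9.22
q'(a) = 2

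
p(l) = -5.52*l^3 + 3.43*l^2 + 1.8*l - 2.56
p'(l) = -16.56*l^2 + 6.86*l + 1.8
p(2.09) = -34.21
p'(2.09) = -56.20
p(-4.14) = 440.46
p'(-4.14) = -310.43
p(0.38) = -1.68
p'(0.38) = 2.02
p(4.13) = -325.48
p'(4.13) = -252.33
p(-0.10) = -2.70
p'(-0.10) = 0.95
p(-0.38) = -2.45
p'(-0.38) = -3.20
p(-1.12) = 7.48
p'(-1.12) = -26.66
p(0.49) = -1.50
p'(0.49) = 1.19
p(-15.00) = 19372.19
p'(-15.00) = -3827.10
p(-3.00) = 171.95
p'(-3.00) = -167.82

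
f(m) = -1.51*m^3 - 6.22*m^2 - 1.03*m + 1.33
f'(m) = -4.53*m^2 - 12.44*m - 1.03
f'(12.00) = -802.63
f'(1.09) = -19.97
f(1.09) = -9.14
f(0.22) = 0.79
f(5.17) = -378.91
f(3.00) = -98.51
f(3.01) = -99.30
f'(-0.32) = 2.49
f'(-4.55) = -38.21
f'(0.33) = -5.63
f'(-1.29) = 7.48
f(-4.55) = 19.48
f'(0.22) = -3.99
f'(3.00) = -79.12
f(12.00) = -3515.99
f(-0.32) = 1.07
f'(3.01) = -79.52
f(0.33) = 0.26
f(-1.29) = -4.45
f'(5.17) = -186.43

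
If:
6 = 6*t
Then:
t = 1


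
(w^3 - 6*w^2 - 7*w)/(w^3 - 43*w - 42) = w/(w + 6)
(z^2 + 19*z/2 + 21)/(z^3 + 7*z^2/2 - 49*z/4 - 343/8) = 4*(z + 6)/(4*z^2 - 49)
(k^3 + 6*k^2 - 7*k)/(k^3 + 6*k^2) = (k^2 + 6*k - 7)/(k*(k + 6))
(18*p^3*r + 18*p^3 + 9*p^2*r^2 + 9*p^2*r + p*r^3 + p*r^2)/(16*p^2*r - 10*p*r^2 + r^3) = p*(18*p^2*r + 18*p^2 + 9*p*r^2 + 9*p*r + r^3 + r^2)/(r*(16*p^2 - 10*p*r + r^2))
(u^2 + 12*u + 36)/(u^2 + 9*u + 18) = (u + 6)/(u + 3)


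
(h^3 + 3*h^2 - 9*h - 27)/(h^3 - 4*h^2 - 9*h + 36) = (h + 3)/(h - 4)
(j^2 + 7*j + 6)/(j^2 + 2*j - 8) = (j^2 + 7*j + 6)/(j^2 + 2*j - 8)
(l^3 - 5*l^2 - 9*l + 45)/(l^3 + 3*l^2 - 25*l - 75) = (l - 3)/(l + 5)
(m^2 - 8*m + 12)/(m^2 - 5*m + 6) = (m - 6)/(m - 3)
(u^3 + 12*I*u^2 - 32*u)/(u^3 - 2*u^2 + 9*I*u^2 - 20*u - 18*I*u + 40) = u*(u + 8*I)/(u^2 + u*(-2 + 5*I) - 10*I)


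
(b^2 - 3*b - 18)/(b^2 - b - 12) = (b - 6)/(b - 4)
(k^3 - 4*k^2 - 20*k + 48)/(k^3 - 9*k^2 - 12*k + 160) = (k^2 - 8*k + 12)/(k^2 - 13*k + 40)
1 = 1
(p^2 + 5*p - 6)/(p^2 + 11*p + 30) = (p - 1)/(p + 5)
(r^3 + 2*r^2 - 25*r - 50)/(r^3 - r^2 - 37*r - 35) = (r^2 - 3*r - 10)/(r^2 - 6*r - 7)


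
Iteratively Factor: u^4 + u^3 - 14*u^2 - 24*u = (u + 3)*(u^3 - 2*u^2 - 8*u) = (u - 4)*(u + 3)*(u^2 + 2*u) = (u - 4)*(u + 2)*(u + 3)*(u)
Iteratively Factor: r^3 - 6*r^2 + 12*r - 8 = (r - 2)*(r^2 - 4*r + 4) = (r - 2)^2*(r - 2)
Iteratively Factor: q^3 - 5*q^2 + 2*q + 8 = (q + 1)*(q^2 - 6*q + 8) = (q - 2)*(q + 1)*(q - 4)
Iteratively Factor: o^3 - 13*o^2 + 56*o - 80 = (o - 4)*(o^2 - 9*o + 20) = (o - 4)^2*(o - 5)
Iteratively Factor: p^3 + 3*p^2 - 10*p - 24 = (p - 3)*(p^2 + 6*p + 8) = (p - 3)*(p + 2)*(p + 4)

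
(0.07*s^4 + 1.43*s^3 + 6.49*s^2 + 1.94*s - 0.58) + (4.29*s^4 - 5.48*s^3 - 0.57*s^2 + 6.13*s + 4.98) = 4.36*s^4 - 4.05*s^3 + 5.92*s^2 + 8.07*s + 4.4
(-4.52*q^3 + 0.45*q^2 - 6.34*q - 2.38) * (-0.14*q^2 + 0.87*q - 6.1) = 0.6328*q^5 - 3.9954*q^4 + 28.8511*q^3 - 7.9276*q^2 + 36.6034*q + 14.518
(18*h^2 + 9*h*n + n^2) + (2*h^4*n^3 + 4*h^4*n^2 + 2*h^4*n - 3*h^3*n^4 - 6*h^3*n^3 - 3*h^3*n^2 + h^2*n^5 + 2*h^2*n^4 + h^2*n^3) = 2*h^4*n^3 + 4*h^4*n^2 + 2*h^4*n - 3*h^3*n^4 - 6*h^3*n^3 - 3*h^3*n^2 + h^2*n^5 + 2*h^2*n^4 + h^2*n^3 + 18*h^2 + 9*h*n + n^2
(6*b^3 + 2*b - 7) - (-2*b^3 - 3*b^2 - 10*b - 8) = 8*b^3 + 3*b^2 + 12*b + 1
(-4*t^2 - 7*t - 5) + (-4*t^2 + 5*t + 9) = -8*t^2 - 2*t + 4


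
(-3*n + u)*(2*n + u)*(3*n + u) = -18*n^3 - 9*n^2*u + 2*n*u^2 + u^3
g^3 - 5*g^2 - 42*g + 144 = (g - 8)*(g - 3)*(g + 6)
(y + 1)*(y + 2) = y^2 + 3*y + 2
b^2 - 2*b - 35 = (b - 7)*(b + 5)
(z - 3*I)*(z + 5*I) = z^2 + 2*I*z + 15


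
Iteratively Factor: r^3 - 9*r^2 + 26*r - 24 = (r - 4)*(r^2 - 5*r + 6) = (r - 4)*(r - 3)*(r - 2)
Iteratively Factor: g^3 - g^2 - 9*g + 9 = (g + 3)*(g^2 - 4*g + 3) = (g - 3)*(g + 3)*(g - 1)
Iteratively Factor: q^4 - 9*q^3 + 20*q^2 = (q)*(q^3 - 9*q^2 + 20*q) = q*(q - 4)*(q^2 - 5*q) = q^2*(q - 4)*(q - 5)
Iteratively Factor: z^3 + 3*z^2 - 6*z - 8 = (z + 4)*(z^2 - z - 2) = (z - 2)*(z + 4)*(z + 1)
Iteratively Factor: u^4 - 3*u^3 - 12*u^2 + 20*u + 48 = (u + 2)*(u^3 - 5*u^2 - 2*u + 24) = (u + 2)^2*(u^2 - 7*u + 12) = (u - 4)*(u + 2)^2*(u - 3)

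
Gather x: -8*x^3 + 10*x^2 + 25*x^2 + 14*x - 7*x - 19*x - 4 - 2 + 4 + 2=-8*x^3 + 35*x^2 - 12*x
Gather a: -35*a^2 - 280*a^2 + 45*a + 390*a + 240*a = -315*a^2 + 675*a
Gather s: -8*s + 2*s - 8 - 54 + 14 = -6*s - 48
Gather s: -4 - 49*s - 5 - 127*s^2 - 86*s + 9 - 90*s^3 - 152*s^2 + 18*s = -90*s^3 - 279*s^2 - 117*s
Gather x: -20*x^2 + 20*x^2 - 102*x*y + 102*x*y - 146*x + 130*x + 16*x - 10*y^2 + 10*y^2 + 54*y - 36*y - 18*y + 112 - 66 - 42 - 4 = 0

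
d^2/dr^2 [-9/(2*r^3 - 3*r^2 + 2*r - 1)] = 18*(3*(2*r - 1)*(2*r^3 - 3*r^2 + 2*r - 1) - 4*(3*r^2 - 3*r + 1)^2)/(2*r^3 - 3*r^2 + 2*r - 1)^3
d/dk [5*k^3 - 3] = 15*k^2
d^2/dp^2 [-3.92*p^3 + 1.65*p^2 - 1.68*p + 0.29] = 3.3 - 23.52*p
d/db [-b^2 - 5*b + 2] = -2*b - 5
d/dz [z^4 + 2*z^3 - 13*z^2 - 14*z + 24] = 4*z^3 + 6*z^2 - 26*z - 14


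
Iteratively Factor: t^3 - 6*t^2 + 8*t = (t - 2)*(t^2 - 4*t) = (t - 4)*(t - 2)*(t)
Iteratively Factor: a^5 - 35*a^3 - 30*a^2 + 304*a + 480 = (a + 4)*(a^4 - 4*a^3 - 19*a^2 + 46*a + 120) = (a + 2)*(a + 4)*(a^3 - 6*a^2 - 7*a + 60) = (a - 4)*(a + 2)*(a + 4)*(a^2 - 2*a - 15) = (a - 4)*(a + 2)*(a + 3)*(a + 4)*(a - 5)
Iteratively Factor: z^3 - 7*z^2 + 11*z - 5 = (z - 1)*(z^2 - 6*z + 5) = (z - 5)*(z - 1)*(z - 1)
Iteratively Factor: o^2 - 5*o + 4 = (o - 1)*(o - 4)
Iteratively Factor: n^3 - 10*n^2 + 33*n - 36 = (n - 3)*(n^2 - 7*n + 12) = (n - 3)^2*(n - 4)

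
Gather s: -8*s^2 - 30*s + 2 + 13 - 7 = -8*s^2 - 30*s + 8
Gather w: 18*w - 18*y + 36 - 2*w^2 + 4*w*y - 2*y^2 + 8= -2*w^2 + w*(4*y + 18) - 2*y^2 - 18*y + 44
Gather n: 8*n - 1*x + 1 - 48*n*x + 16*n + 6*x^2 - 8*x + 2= n*(24 - 48*x) + 6*x^2 - 9*x + 3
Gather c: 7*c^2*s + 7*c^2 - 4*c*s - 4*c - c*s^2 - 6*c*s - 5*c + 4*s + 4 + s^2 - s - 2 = c^2*(7*s + 7) + c*(-s^2 - 10*s - 9) + s^2 + 3*s + 2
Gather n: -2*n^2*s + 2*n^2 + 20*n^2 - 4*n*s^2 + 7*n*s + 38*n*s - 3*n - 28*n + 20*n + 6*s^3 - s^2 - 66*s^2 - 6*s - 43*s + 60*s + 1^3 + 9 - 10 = n^2*(22 - 2*s) + n*(-4*s^2 + 45*s - 11) + 6*s^3 - 67*s^2 + 11*s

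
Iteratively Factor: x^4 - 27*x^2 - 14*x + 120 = (x - 2)*(x^3 + 2*x^2 - 23*x - 60) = (x - 2)*(x + 4)*(x^2 - 2*x - 15) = (x - 2)*(x + 3)*(x + 4)*(x - 5)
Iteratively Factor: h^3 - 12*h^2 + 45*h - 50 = (h - 5)*(h^2 - 7*h + 10) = (h - 5)*(h - 2)*(h - 5)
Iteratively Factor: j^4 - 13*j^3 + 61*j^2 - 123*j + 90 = (j - 5)*(j^3 - 8*j^2 + 21*j - 18) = (j - 5)*(j - 3)*(j^2 - 5*j + 6) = (j - 5)*(j - 3)*(j - 2)*(j - 3)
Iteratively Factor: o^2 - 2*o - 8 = (o - 4)*(o + 2)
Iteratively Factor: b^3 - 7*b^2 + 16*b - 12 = (b - 2)*(b^2 - 5*b + 6) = (b - 2)^2*(b - 3)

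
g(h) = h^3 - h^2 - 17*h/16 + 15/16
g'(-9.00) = 259.94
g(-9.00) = -799.50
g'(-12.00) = 454.94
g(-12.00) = -1858.31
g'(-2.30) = 19.41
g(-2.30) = -14.08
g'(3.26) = 24.30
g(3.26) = 21.49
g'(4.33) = 46.52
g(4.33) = 58.77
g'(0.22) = -1.36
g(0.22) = 0.67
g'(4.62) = 53.73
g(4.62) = 73.30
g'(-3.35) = 39.30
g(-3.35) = -44.32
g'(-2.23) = 18.32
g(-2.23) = -12.76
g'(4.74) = 56.86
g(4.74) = 79.93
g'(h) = 3*h^2 - 2*h - 17/16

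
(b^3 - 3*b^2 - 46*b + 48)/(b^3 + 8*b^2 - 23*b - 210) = (b^2 - 9*b + 8)/(b^2 + 2*b - 35)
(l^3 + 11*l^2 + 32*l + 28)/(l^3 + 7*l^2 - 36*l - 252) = (l^2 + 4*l + 4)/(l^2 - 36)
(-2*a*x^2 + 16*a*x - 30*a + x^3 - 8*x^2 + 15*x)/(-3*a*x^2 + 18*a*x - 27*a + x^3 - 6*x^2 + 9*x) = (-2*a*x + 10*a + x^2 - 5*x)/(-3*a*x + 9*a + x^2 - 3*x)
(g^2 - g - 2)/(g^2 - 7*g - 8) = (g - 2)/(g - 8)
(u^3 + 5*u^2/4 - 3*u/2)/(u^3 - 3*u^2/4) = (u + 2)/u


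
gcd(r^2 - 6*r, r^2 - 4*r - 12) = r - 6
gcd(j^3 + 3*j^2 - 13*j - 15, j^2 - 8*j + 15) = j - 3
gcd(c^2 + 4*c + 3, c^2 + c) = c + 1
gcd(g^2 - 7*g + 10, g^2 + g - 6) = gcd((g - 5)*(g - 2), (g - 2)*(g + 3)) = g - 2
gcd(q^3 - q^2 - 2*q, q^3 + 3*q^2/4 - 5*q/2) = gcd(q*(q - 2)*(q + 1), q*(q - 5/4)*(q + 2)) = q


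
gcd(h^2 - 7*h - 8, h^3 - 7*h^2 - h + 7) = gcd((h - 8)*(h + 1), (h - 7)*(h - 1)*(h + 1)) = h + 1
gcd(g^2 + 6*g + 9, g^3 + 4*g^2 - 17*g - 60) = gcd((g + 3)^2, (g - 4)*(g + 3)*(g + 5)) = g + 3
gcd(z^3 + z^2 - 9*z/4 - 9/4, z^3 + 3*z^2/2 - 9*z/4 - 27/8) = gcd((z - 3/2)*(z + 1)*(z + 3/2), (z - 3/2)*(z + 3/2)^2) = z^2 - 9/4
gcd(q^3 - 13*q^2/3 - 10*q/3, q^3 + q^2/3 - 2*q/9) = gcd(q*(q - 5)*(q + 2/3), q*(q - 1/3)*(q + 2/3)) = q^2 + 2*q/3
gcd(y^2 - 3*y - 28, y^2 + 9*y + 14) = 1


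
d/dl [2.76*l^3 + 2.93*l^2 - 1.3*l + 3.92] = 8.28*l^2 + 5.86*l - 1.3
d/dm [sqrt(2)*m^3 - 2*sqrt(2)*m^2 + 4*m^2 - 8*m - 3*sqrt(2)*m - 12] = 3*sqrt(2)*m^2 - 4*sqrt(2)*m + 8*m - 8 - 3*sqrt(2)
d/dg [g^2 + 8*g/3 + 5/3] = 2*g + 8/3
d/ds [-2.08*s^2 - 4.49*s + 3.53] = -4.16*s - 4.49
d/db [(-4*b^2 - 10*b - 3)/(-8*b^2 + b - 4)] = (-84*b^2 - 16*b + 43)/(64*b^4 - 16*b^3 + 65*b^2 - 8*b + 16)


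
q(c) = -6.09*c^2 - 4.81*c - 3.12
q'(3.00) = -41.35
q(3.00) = -72.36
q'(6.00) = -77.89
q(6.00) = -251.22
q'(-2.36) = 23.93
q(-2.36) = -25.69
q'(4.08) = -54.50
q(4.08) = -124.12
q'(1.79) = -26.61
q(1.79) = -31.24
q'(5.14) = -67.42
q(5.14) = -188.74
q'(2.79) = -38.79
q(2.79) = -63.95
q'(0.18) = -7.00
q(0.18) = -4.18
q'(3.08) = -42.32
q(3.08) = -75.71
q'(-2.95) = 31.12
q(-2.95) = -41.93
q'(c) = -12.18*c - 4.81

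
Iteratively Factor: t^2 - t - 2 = (t + 1)*(t - 2)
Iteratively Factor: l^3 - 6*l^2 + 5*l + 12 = (l - 3)*(l^2 - 3*l - 4) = (l - 3)*(l + 1)*(l - 4)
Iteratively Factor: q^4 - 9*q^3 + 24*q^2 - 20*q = (q - 2)*(q^3 - 7*q^2 + 10*q) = (q - 5)*(q - 2)*(q^2 - 2*q) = (q - 5)*(q - 2)^2*(q)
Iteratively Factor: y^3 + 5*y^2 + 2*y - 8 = (y + 4)*(y^2 + y - 2) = (y + 2)*(y + 4)*(y - 1)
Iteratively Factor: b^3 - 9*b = (b + 3)*(b^2 - 3*b) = b*(b + 3)*(b - 3)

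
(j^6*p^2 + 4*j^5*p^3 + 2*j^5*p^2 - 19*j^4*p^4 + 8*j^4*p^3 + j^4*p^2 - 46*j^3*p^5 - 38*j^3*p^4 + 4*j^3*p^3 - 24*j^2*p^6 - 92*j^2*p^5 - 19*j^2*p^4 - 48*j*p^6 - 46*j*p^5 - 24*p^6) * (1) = j^6*p^2 + 4*j^5*p^3 + 2*j^5*p^2 - 19*j^4*p^4 + 8*j^4*p^3 + j^4*p^2 - 46*j^3*p^5 - 38*j^3*p^4 + 4*j^3*p^3 - 24*j^2*p^6 - 92*j^2*p^5 - 19*j^2*p^4 - 48*j*p^6 - 46*j*p^5 - 24*p^6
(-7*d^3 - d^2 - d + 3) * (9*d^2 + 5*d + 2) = -63*d^5 - 44*d^4 - 28*d^3 + 20*d^2 + 13*d + 6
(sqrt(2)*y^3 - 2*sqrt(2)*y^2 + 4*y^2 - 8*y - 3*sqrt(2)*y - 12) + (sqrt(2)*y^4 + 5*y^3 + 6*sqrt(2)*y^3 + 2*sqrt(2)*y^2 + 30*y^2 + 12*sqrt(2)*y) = sqrt(2)*y^4 + 5*y^3 + 7*sqrt(2)*y^3 + 34*y^2 - 8*y + 9*sqrt(2)*y - 12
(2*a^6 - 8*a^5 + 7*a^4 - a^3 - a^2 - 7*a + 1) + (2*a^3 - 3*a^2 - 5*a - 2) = 2*a^6 - 8*a^5 + 7*a^4 + a^3 - 4*a^2 - 12*a - 1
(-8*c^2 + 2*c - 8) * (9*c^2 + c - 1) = -72*c^4 + 10*c^3 - 62*c^2 - 10*c + 8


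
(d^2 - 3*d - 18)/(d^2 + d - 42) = (d + 3)/(d + 7)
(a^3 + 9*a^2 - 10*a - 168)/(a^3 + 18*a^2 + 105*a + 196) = (a^2 + 2*a - 24)/(a^2 + 11*a + 28)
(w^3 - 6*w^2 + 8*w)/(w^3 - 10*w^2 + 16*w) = (w - 4)/(w - 8)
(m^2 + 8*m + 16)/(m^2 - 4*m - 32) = (m + 4)/(m - 8)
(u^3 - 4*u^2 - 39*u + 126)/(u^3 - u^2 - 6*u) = (u^2 - u - 42)/(u*(u + 2))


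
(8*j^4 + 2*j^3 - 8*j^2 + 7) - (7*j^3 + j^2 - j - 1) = 8*j^4 - 5*j^3 - 9*j^2 + j + 8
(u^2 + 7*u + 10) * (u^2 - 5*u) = u^4 + 2*u^3 - 25*u^2 - 50*u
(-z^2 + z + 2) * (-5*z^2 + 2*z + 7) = 5*z^4 - 7*z^3 - 15*z^2 + 11*z + 14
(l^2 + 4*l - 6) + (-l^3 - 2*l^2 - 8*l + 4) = -l^3 - l^2 - 4*l - 2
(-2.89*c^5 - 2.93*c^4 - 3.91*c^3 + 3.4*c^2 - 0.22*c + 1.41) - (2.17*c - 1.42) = -2.89*c^5 - 2.93*c^4 - 3.91*c^3 + 3.4*c^2 - 2.39*c + 2.83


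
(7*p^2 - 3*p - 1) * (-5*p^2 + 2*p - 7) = -35*p^4 + 29*p^3 - 50*p^2 + 19*p + 7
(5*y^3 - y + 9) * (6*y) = 30*y^4 - 6*y^2 + 54*y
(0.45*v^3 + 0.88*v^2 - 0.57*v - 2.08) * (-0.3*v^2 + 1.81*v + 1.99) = -0.135*v^5 + 0.5505*v^4 + 2.6593*v^3 + 1.3435*v^2 - 4.8991*v - 4.1392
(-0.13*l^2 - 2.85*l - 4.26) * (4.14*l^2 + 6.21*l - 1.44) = -0.5382*l^4 - 12.6063*l^3 - 35.1477*l^2 - 22.3506*l + 6.1344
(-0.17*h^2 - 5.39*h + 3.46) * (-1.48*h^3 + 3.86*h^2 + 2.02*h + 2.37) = 0.2516*h^5 + 7.321*h^4 - 26.2696*h^3 + 2.0649*h^2 - 5.7851*h + 8.2002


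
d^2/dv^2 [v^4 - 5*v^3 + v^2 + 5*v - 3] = 12*v^2 - 30*v + 2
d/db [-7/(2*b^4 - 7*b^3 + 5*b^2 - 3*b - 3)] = 7*(8*b^3 - 21*b^2 + 10*b - 3)/(-2*b^4 + 7*b^3 - 5*b^2 + 3*b + 3)^2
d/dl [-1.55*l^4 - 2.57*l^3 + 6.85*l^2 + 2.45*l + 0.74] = -6.2*l^3 - 7.71*l^2 + 13.7*l + 2.45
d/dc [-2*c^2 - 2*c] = -4*c - 2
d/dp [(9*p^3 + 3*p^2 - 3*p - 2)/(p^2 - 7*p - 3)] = (9*p^4 - 126*p^3 - 99*p^2 - 14*p - 5)/(p^4 - 14*p^3 + 43*p^2 + 42*p + 9)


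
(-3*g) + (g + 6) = 6 - 2*g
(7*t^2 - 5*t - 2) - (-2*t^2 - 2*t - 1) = 9*t^2 - 3*t - 1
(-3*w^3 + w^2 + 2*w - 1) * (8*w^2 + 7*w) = -24*w^5 - 13*w^4 + 23*w^3 + 6*w^2 - 7*w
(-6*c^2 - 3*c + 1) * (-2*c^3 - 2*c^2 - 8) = 12*c^5 + 18*c^4 + 4*c^3 + 46*c^2 + 24*c - 8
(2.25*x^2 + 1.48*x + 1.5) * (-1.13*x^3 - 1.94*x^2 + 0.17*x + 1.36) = -2.5425*x^5 - 6.0374*x^4 - 4.1837*x^3 + 0.4016*x^2 + 2.2678*x + 2.04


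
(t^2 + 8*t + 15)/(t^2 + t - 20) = (t + 3)/(t - 4)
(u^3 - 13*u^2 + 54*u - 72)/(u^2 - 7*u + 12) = u - 6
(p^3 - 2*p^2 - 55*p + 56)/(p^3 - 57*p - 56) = (p - 1)/(p + 1)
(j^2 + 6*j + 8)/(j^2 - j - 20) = (j + 2)/(j - 5)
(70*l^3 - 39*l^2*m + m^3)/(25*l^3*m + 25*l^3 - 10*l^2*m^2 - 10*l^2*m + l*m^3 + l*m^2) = (14*l^2 - 5*l*m - m^2)/(l*(5*l*m + 5*l - m^2 - m))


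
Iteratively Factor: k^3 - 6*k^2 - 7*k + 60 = (k + 3)*(k^2 - 9*k + 20) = (k - 5)*(k + 3)*(k - 4)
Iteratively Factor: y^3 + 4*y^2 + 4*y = (y + 2)*(y^2 + 2*y) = (y + 2)^2*(y)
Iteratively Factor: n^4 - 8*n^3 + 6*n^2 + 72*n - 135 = (n - 3)*(n^3 - 5*n^2 - 9*n + 45) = (n - 3)^2*(n^2 - 2*n - 15) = (n - 3)^2*(n + 3)*(n - 5)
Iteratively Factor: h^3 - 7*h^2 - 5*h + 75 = (h - 5)*(h^2 - 2*h - 15) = (h - 5)^2*(h + 3)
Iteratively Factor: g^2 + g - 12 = (g - 3)*(g + 4)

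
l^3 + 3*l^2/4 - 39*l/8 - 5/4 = (l - 2)*(l + 1/4)*(l + 5/2)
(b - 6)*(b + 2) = b^2 - 4*b - 12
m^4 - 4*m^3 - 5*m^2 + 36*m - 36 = (m - 3)*(m - 2)^2*(m + 3)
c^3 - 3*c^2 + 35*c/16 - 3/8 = (c - 2)*(c - 3/4)*(c - 1/4)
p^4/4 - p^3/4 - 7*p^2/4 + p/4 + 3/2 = (p/4 + 1/2)*(p - 3)*(p - 1)*(p + 1)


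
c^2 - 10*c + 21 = (c - 7)*(c - 3)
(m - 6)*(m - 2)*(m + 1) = m^3 - 7*m^2 + 4*m + 12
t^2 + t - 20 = (t - 4)*(t + 5)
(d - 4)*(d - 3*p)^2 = d^3 - 6*d^2*p - 4*d^2 + 9*d*p^2 + 24*d*p - 36*p^2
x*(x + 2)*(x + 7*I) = x^3 + 2*x^2 + 7*I*x^2 + 14*I*x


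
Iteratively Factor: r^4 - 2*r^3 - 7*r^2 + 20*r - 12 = (r - 2)*(r^3 - 7*r + 6) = (r - 2)*(r + 3)*(r^2 - 3*r + 2) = (r - 2)*(r - 1)*(r + 3)*(r - 2)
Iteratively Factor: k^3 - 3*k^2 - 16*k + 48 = (k + 4)*(k^2 - 7*k + 12) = (k - 4)*(k + 4)*(k - 3)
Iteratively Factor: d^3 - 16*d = (d - 4)*(d^2 + 4*d) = d*(d - 4)*(d + 4)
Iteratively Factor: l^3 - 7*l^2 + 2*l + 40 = (l - 4)*(l^2 - 3*l - 10) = (l - 4)*(l + 2)*(l - 5)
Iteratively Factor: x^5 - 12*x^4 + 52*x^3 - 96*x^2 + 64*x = (x - 2)*(x^4 - 10*x^3 + 32*x^2 - 32*x) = (x - 4)*(x - 2)*(x^3 - 6*x^2 + 8*x) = x*(x - 4)*(x - 2)*(x^2 - 6*x + 8) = x*(x - 4)*(x - 2)^2*(x - 4)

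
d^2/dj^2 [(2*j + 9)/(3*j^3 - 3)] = 2*j*(j^3*(6*j + 27) + (-4*j - 9)*(j^3 - 1))/(j^3 - 1)^3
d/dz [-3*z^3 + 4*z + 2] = 4 - 9*z^2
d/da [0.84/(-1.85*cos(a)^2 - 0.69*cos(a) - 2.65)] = -(3.108*cos(a) + 0.5796)*sin(a)/(1.85*cos(a)^2 + 0.69*cos(a) + 2.65)^2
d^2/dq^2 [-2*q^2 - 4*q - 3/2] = -4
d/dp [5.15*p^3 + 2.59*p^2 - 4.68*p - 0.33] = 15.45*p^2 + 5.18*p - 4.68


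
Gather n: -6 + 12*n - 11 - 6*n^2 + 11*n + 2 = -6*n^2 + 23*n - 15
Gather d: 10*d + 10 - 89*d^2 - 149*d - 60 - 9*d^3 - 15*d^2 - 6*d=-9*d^3 - 104*d^2 - 145*d - 50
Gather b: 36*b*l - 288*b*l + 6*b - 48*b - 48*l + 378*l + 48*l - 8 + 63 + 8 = b*(-252*l - 42) + 378*l + 63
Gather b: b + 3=b + 3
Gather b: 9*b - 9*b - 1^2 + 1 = 0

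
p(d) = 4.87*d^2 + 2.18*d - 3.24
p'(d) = 9.74*d + 2.18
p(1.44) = 10.00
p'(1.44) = 16.21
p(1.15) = 5.71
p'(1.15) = 13.38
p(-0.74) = -2.19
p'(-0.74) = -5.03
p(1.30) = 7.82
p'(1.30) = 14.84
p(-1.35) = 2.69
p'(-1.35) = -10.97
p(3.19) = 53.27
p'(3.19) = 33.25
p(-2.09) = 13.48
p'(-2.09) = -18.18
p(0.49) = -1.00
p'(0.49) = 6.95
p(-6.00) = 159.00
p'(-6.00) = -56.26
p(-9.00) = 371.61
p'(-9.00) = -85.48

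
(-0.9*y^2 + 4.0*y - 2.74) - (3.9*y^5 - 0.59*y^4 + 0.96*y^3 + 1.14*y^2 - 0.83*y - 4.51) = -3.9*y^5 + 0.59*y^4 - 0.96*y^3 - 2.04*y^2 + 4.83*y + 1.77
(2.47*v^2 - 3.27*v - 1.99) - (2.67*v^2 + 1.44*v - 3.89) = -0.2*v^2 - 4.71*v + 1.9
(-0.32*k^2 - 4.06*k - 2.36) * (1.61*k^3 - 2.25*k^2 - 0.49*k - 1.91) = -0.5152*k^5 - 5.8166*k^4 + 5.4922*k^3 + 7.9106*k^2 + 8.911*k + 4.5076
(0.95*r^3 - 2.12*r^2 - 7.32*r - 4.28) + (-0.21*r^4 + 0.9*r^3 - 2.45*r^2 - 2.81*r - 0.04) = -0.21*r^4 + 1.85*r^3 - 4.57*r^2 - 10.13*r - 4.32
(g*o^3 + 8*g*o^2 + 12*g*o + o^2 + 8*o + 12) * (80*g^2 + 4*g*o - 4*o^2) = 80*g^3*o^3 + 640*g^3*o^2 + 960*g^3*o + 4*g^2*o^4 + 32*g^2*o^3 + 128*g^2*o^2 + 640*g^2*o + 960*g^2 - 4*g*o^5 - 32*g*o^4 - 44*g*o^3 + 32*g*o^2 + 48*g*o - 4*o^4 - 32*o^3 - 48*o^2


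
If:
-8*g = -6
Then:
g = 3/4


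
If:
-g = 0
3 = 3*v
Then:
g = 0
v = 1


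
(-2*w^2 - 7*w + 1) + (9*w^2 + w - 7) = 7*w^2 - 6*w - 6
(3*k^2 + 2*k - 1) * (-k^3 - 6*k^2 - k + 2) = -3*k^5 - 20*k^4 - 14*k^3 + 10*k^2 + 5*k - 2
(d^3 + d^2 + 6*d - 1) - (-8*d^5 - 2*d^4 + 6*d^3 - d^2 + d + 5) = 8*d^5 + 2*d^4 - 5*d^3 + 2*d^2 + 5*d - 6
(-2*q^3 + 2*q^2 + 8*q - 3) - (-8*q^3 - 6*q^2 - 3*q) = 6*q^3 + 8*q^2 + 11*q - 3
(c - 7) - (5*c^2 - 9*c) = -5*c^2 + 10*c - 7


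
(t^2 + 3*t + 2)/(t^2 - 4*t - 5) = (t + 2)/(t - 5)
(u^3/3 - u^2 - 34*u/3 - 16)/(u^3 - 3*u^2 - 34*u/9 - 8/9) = 3*(-u^3 + 3*u^2 + 34*u + 48)/(-9*u^3 + 27*u^2 + 34*u + 8)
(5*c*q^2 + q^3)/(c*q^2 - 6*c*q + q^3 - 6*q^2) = q*(5*c + q)/(c*q - 6*c + q^2 - 6*q)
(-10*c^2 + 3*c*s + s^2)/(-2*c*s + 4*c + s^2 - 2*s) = (5*c + s)/(s - 2)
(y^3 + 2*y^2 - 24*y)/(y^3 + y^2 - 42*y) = (y^2 + 2*y - 24)/(y^2 + y - 42)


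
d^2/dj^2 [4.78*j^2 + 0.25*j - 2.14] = 9.56000000000000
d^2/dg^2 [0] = 0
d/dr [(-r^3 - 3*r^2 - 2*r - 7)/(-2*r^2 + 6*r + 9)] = (2*r^4 - 12*r^3 - 49*r^2 - 82*r + 24)/(4*r^4 - 24*r^3 + 108*r + 81)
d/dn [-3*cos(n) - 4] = 3*sin(n)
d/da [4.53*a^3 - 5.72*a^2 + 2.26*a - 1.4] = 13.59*a^2 - 11.44*a + 2.26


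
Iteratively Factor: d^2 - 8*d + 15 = (d - 3)*(d - 5)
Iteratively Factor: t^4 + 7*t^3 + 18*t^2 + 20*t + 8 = (t + 1)*(t^3 + 6*t^2 + 12*t + 8) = (t + 1)*(t + 2)*(t^2 + 4*t + 4) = (t + 1)*(t + 2)^2*(t + 2)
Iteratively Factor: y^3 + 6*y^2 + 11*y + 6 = (y + 3)*(y^2 + 3*y + 2) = (y + 1)*(y + 3)*(y + 2)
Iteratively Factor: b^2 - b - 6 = (b - 3)*(b + 2)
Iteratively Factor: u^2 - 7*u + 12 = (u - 4)*(u - 3)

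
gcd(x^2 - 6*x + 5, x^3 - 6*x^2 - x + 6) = x - 1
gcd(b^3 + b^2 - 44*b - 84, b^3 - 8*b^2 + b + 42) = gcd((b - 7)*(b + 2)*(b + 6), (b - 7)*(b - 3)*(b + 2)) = b^2 - 5*b - 14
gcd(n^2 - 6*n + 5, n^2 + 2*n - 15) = 1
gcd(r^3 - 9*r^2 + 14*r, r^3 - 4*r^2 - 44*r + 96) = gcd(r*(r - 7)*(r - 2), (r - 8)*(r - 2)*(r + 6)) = r - 2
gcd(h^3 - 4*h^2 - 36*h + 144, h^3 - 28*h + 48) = h^2 + 2*h - 24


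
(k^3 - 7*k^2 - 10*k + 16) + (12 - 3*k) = k^3 - 7*k^2 - 13*k + 28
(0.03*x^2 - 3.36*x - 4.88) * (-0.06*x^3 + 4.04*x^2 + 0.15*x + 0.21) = -0.0018*x^5 + 0.3228*x^4 - 13.2771*x^3 - 20.2129*x^2 - 1.4376*x - 1.0248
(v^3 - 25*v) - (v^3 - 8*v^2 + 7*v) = 8*v^2 - 32*v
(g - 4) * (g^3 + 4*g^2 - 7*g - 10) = g^4 - 23*g^2 + 18*g + 40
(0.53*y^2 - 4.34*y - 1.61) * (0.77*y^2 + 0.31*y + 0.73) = 0.4081*y^4 - 3.1775*y^3 - 2.1982*y^2 - 3.6673*y - 1.1753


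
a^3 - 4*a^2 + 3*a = a*(a - 3)*(a - 1)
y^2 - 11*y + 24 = (y - 8)*(y - 3)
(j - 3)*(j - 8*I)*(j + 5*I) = j^3 - 3*j^2 - 3*I*j^2 + 40*j + 9*I*j - 120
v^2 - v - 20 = (v - 5)*(v + 4)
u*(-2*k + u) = -2*k*u + u^2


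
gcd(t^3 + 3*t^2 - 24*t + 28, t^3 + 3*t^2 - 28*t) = t + 7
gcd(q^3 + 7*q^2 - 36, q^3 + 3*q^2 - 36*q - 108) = q^2 + 9*q + 18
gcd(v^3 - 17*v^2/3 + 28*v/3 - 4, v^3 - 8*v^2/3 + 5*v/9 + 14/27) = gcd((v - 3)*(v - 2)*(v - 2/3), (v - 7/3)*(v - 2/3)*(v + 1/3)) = v - 2/3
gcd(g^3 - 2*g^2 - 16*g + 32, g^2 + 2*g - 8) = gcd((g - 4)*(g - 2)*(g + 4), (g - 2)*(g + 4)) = g^2 + 2*g - 8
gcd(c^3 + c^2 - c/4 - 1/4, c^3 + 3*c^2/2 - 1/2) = c^2 + c/2 - 1/2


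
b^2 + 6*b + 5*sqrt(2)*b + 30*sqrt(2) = (b + 6)*(b + 5*sqrt(2))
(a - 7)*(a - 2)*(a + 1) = a^3 - 8*a^2 + 5*a + 14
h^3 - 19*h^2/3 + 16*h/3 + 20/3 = (h - 5)*(h - 2)*(h + 2/3)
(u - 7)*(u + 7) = u^2 - 49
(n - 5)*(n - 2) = n^2 - 7*n + 10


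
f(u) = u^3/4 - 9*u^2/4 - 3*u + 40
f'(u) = 3*u^2/4 - 9*u/2 - 3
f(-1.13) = 40.16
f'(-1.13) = 3.04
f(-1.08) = 40.30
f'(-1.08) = 2.73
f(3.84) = 9.46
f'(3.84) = -9.22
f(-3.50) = 12.22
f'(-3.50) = 21.94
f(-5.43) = -50.08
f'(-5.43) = 43.55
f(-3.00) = 22.00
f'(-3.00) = 17.25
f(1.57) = 30.71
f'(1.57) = -8.22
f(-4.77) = -24.02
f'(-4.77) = 35.53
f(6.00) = -5.00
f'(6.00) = -3.00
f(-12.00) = -680.00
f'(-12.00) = 159.00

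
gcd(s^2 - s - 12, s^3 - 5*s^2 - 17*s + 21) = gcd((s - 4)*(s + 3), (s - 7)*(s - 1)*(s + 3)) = s + 3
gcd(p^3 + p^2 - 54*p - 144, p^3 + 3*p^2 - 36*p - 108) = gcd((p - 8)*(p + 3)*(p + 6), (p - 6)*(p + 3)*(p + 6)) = p^2 + 9*p + 18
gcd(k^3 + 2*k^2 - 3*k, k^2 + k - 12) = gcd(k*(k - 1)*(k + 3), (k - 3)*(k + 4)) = 1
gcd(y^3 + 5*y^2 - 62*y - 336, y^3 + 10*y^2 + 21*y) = y + 7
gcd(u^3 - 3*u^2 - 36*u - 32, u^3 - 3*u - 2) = u + 1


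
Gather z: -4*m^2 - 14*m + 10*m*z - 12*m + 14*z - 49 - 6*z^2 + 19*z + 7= -4*m^2 - 26*m - 6*z^2 + z*(10*m + 33) - 42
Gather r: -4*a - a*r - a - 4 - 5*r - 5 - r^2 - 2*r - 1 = -5*a - r^2 + r*(-a - 7) - 10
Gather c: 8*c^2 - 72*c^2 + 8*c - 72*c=-64*c^2 - 64*c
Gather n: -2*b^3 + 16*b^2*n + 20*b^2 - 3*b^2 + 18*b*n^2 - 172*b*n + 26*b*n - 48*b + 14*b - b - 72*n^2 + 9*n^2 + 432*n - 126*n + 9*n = -2*b^3 + 17*b^2 - 35*b + n^2*(18*b - 63) + n*(16*b^2 - 146*b + 315)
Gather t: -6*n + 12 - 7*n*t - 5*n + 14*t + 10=-11*n + t*(14 - 7*n) + 22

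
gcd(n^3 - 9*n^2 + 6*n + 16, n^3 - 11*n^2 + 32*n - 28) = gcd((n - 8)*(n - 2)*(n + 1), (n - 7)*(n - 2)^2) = n - 2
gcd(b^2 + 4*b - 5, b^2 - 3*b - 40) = b + 5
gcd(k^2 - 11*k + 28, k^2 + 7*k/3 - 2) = 1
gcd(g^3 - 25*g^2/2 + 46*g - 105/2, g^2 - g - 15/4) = g - 5/2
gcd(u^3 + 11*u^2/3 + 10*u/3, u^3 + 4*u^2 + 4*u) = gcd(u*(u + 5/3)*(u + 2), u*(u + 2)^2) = u^2 + 2*u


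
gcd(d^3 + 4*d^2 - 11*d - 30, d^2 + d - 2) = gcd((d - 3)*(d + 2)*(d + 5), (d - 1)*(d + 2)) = d + 2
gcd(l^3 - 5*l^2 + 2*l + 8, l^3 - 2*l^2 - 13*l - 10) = l + 1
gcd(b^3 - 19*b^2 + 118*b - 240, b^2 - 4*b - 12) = b - 6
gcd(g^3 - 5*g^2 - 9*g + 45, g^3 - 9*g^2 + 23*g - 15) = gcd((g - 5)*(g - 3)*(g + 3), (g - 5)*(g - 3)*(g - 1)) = g^2 - 8*g + 15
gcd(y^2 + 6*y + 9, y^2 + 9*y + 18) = y + 3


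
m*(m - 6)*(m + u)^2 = m^4 + 2*m^3*u - 6*m^3 + m^2*u^2 - 12*m^2*u - 6*m*u^2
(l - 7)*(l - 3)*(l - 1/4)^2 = l^4 - 21*l^3/2 + 417*l^2/16 - 89*l/8 + 21/16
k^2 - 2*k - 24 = (k - 6)*(k + 4)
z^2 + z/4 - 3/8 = (z - 1/2)*(z + 3/4)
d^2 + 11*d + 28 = (d + 4)*(d + 7)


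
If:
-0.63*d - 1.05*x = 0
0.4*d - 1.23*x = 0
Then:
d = 0.00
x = 0.00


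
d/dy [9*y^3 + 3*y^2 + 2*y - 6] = 27*y^2 + 6*y + 2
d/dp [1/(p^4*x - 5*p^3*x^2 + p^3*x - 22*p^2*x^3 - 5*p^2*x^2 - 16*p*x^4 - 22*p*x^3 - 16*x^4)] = (-4*p^3 + 15*p^2*x - 3*p^2 + 44*p*x^2 + 10*p*x + 16*x^3 + 22*x^2)/(x*(-p^4 + 5*p^3*x - p^3 + 22*p^2*x^2 + 5*p^2*x + 16*p*x^3 + 22*p*x^2 + 16*x^3)^2)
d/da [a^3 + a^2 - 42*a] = 3*a^2 + 2*a - 42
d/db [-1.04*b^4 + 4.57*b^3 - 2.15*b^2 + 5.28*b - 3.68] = -4.16*b^3 + 13.71*b^2 - 4.3*b + 5.28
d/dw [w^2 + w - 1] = 2*w + 1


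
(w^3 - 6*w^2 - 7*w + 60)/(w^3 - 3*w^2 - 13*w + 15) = (w - 4)/(w - 1)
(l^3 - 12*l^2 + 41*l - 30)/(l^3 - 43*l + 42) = (l - 5)/(l + 7)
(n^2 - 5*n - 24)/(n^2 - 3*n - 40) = (n + 3)/(n + 5)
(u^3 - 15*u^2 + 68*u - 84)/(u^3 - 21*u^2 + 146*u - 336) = (u - 2)/(u - 8)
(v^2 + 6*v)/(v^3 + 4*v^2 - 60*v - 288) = v/(v^2 - 2*v - 48)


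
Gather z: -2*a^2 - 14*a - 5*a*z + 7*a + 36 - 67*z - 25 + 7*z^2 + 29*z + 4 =-2*a^2 - 7*a + 7*z^2 + z*(-5*a - 38) + 15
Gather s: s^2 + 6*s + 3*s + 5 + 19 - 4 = s^2 + 9*s + 20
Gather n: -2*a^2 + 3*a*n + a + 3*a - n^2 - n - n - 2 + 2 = -2*a^2 + 4*a - n^2 + n*(3*a - 2)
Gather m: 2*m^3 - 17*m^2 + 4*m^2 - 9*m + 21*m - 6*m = 2*m^3 - 13*m^2 + 6*m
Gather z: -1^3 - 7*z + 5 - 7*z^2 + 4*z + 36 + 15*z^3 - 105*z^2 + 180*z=15*z^3 - 112*z^2 + 177*z + 40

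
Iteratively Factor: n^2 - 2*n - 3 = (n - 3)*(n + 1)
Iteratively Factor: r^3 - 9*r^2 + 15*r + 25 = (r - 5)*(r^2 - 4*r - 5) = (r - 5)^2*(r + 1)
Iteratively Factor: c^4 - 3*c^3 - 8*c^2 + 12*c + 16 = (c + 2)*(c^3 - 5*c^2 + 2*c + 8) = (c - 4)*(c + 2)*(c^2 - c - 2) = (c - 4)*(c - 2)*(c + 2)*(c + 1)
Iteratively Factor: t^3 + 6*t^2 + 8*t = (t)*(t^2 + 6*t + 8) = t*(t + 4)*(t + 2)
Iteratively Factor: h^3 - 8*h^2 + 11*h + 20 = (h + 1)*(h^2 - 9*h + 20) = (h - 4)*(h + 1)*(h - 5)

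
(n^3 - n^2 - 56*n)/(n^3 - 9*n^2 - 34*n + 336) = n*(n + 7)/(n^2 - n - 42)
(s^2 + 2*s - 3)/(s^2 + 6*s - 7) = (s + 3)/(s + 7)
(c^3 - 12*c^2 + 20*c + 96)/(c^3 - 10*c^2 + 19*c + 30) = (c^2 - 6*c - 16)/(c^2 - 4*c - 5)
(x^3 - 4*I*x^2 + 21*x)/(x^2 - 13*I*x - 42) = x*(x + 3*I)/(x - 6*I)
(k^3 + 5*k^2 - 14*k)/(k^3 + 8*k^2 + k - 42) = k/(k + 3)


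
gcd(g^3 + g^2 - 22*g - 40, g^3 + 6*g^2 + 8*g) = g^2 + 6*g + 8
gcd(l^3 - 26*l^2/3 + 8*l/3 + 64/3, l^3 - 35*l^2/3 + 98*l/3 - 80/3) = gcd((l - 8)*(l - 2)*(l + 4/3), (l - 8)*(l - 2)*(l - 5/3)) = l^2 - 10*l + 16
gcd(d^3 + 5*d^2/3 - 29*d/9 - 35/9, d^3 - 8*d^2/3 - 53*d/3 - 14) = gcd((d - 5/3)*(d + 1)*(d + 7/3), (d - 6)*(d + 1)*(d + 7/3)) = d^2 + 10*d/3 + 7/3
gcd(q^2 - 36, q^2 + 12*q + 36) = q + 6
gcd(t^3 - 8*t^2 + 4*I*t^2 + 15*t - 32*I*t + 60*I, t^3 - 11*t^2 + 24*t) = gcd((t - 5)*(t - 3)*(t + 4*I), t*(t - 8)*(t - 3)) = t - 3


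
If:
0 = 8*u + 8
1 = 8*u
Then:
No Solution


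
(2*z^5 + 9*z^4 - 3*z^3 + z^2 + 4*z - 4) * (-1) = -2*z^5 - 9*z^4 + 3*z^3 - z^2 - 4*z + 4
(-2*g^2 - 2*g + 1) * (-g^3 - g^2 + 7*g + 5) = 2*g^5 + 4*g^4 - 13*g^3 - 25*g^2 - 3*g + 5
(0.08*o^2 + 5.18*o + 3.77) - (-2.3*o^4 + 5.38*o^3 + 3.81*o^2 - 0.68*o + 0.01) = 2.3*o^4 - 5.38*o^3 - 3.73*o^2 + 5.86*o + 3.76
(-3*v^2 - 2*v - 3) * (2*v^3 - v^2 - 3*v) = -6*v^5 - v^4 + 5*v^3 + 9*v^2 + 9*v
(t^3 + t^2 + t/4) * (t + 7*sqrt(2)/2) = t^4 + t^3 + 7*sqrt(2)*t^3/2 + t^2/4 + 7*sqrt(2)*t^2/2 + 7*sqrt(2)*t/8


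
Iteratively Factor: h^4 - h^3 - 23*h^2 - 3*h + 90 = (h - 2)*(h^3 + h^2 - 21*h - 45) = (h - 2)*(h + 3)*(h^2 - 2*h - 15) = (h - 5)*(h - 2)*(h + 3)*(h + 3)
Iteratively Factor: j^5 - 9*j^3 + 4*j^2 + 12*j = (j)*(j^4 - 9*j^2 + 4*j + 12) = j*(j - 2)*(j^3 + 2*j^2 - 5*j - 6) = j*(j - 2)*(j + 3)*(j^2 - j - 2) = j*(j - 2)*(j + 1)*(j + 3)*(j - 2)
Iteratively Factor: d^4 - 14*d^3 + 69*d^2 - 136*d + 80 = (d - 4)*(d^3 - 10*d^2 + 29*d - 20) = (d - 5)*(d - 4)*(d^2 - 5*d + 4) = (d - 5)*(d - 4)*(d - 1)*(d - 4)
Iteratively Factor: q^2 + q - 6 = (q + 3)*(q - 2)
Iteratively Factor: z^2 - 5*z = (z - 5)*(z)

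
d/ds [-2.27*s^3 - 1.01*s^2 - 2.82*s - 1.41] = -6.81*s^2 - 2.02*s - 2.82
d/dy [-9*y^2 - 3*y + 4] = -18*y - 3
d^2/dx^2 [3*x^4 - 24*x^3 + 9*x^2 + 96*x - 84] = 36*x^2 - 144*x + 18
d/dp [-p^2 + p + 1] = 1 - 2*p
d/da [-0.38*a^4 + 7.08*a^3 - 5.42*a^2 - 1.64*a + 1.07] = -1.52*a^3 + 21.24*a^2 - 10.84*a - 1.64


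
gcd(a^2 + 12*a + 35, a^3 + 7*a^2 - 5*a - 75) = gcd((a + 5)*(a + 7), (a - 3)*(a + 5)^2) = a + 5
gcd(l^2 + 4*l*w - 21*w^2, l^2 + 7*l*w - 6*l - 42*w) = l + 7*w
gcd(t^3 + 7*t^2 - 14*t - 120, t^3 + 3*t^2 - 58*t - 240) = t^2 + 11*t + 30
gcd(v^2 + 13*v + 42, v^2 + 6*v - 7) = v + 7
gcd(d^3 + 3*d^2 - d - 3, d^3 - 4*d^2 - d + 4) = d^2 - 1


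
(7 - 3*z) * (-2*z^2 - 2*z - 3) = 6*z^3 - 8*z^2 - 5*z - 21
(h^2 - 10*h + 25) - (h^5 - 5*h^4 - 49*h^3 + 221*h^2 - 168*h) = -h^5 + 5*h^4 + 49*h^3 - 220*h^2 + 158*h + 25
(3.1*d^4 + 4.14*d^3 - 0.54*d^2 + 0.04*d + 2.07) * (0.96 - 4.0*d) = -12.4*d^5 - 13.584*d^4 + 6.1344*d^3 - 0.6784*d^2 - 8.2416*d + 1.9872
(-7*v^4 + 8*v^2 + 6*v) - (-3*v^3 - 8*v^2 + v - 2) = -7*v^4 + 3*v^3 + 16*v^2 + 5*v + 2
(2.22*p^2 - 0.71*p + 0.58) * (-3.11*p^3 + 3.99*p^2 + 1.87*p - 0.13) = -6.9042*p^5 + 11.0659*p^4 - 0.485299999999999*p^3 + 0.6979*p^2 + 1.1769*p - 0.0754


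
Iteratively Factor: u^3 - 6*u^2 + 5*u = (u)*(u^2 - 6*u + 5) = u*(u - 5)*(u - 1)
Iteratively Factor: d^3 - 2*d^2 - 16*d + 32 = (d - 4)*(d^2 + 2*d - 8) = (d - 4)*(d - 2)*(d + 4)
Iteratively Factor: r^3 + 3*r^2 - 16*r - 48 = (r - 4)*(r^2 + 7*r + 12) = (r - 4)*(r + 4)*(r + 3)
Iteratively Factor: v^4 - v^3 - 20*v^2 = (v - 5)*(v^3 + 4*v^2) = v*(v - 5)*(v^2 + 4*v) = v^2*(v - 5)*(v + 4)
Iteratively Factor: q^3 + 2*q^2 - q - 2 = (q + 2)*(q^2 - 1) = (q + 1)*(q + 2)*(q - 1)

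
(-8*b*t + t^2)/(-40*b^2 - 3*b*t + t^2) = t/(5*b + t)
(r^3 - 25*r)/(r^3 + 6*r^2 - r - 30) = r*(r - 5)/(r^2 + r - 6)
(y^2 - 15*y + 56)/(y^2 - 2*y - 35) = (y - 8)/(y + 5)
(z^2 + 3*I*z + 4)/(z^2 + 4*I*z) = (z - I)/z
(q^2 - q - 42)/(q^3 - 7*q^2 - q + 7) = (q + 6)/(q^2 - 1)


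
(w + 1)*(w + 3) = w^2 + 4*w + 3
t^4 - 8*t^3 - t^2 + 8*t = t*(t - 8)*(t - 1)*(t + 1)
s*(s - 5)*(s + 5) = s^3 - 25*s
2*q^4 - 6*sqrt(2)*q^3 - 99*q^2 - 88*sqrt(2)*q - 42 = (q - 7*sqrt(2))*(q + 3*sqrt(2))*(sqrt(2)*q + 1)^2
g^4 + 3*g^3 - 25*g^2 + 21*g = g*(g - 3)*(g - 1)*(g + 7)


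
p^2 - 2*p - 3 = (p - 3)*(p + 1)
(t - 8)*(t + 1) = t^2 - 7*t - 8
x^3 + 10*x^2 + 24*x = x*(x + 4)*(x + 6)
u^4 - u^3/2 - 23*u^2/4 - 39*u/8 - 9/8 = (u - 3)*(u + 1/2)^2*(u + 3/2)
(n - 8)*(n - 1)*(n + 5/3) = n^3 - 22*n^2/3 - 7*n + 40/3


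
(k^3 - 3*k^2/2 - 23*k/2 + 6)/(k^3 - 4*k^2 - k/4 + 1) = 2*(k + 3)/(2*k + 1)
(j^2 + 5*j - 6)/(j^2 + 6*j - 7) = (j + 6)/(j + 7)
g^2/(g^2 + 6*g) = g/(g + 6)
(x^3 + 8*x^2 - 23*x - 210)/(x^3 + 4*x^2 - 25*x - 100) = (x^2 + 13*x + 42)/(x^2 + 9*x + 20)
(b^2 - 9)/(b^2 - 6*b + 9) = (b + 3)/(b - 3)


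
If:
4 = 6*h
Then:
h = 2/3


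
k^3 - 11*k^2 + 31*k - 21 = (k - 7)*(k - 3)*(k - 1)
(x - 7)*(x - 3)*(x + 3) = x^3 - 7*x^2 - 9*x + 63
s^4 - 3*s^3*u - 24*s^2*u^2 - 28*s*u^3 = s*(s - 7*u)*(s + 2*u)^2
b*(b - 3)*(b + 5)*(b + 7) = b^4 + 9*b^3 - b^2 - 105*b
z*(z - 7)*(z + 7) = z^3 - 49*z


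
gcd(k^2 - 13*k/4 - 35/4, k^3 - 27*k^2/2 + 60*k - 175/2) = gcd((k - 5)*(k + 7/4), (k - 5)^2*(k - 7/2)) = k - 5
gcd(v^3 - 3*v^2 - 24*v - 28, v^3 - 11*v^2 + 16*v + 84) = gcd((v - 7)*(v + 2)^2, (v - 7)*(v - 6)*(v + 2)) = v^2 - 5*v - 14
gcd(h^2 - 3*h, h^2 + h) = h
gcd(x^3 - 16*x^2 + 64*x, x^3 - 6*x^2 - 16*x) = x^2 - 8*x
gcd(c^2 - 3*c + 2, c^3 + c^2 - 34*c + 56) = c - 2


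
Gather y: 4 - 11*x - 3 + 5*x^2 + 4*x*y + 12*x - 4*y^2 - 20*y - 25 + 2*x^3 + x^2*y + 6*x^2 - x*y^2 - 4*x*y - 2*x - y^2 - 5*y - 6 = 2*x^3 + 11*x^2 - x + y^2*(-x - 5) + y*(x^2 - 25) - 30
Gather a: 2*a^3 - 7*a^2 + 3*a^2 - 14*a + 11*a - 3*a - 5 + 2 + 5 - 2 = 2*a^3 - 4*a^2 - 6*a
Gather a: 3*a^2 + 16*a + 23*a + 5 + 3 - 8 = 3*a^2 + 39*a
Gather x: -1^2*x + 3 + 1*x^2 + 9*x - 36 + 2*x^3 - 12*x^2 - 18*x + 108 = 2*x^3 - 11*x^2 - 10*x + 75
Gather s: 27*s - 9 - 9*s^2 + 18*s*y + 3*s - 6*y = -9*s^2 + s*(18*y + 30) - 6*y - 9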